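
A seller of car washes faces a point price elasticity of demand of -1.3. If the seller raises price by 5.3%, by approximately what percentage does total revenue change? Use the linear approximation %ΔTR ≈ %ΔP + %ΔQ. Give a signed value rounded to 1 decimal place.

%ΔQ ≈ Ed × %ΔP = (-1.3) × (+5.3%) = -6.8900%
%ΔTR ≈ %ΔP + %ΔQ = (+5.3%) + (-6.8900%) = -1.5900%

-1.6%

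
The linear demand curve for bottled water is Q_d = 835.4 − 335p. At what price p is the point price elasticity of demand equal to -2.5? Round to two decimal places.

Ed = −335p/(835.4 − 335p). Set this equal to -2.5:
335p = 2.5·(835.4 − 335p) ⇒ 335p(1 + 2.5) = 2.5·835.4
p = 2.5·835.4 / (335·3.5) = 1.7812…

1.78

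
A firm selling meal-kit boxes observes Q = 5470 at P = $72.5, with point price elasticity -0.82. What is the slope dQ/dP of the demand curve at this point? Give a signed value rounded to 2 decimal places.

Ed = (dQ/dP)·(P/Q) ⇒ dQ/dP = Ed·Q/P = (-0.82)·5470/72.5 = -61.8675…

-61.87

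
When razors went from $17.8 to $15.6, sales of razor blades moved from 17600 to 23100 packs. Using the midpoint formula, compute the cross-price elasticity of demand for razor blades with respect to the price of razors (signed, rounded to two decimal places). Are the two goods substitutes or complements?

-2.05; complements

%ΔQ_{razor blades} = (23100 − 17600)/avg = 5500/20350 = 0.270270…
%ΔP_{razors} = (15.6 − 17.8)/avg = -2.2/16.7 = -0.131736…
E_cross = (5500/20350) / (-2.2/16.7) = -2.0515…
E_cross < 0 ⇒ the goods are complements.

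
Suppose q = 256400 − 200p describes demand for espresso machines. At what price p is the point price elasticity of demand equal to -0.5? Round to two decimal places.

427.33

Ed = −200p/(256400 − 200p). Set this equal to -0.5:
200p = 0.5·(256400 − 200p) ⇒ 200p(1 + 0.5) = 0.5·256400
p = 0.5·256400 / (200·1.5) = 427.3333…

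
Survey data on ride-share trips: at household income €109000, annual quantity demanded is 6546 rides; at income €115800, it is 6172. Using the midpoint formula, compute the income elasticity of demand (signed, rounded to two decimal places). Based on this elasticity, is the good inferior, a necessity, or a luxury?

%ΔQ = (6172 − 6546)/[( 6546 + 6172)/2] = -374/6359 = -0.058814…
%ΔIncome = (115800 − 109000)/[( 109000 + 115800)/2] = 6800/112400 = 0.060498…
E_income = (-374/6359) / (6800/112400) = -0.9721…
E_income < 0 ⇒ inferior good.

-0.97; inferior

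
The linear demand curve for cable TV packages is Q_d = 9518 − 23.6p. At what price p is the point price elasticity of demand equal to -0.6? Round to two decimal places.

Ed = −23.6p/(9518 − 23.6p). Set this equal to -0.6:
23.6p = 0.6·(9518 − 23.6p) ⇒ 23.6p(1 + 0.6) = 0.6·9518
p = 0.6·9518 / (23.6·1.6) = 151.2394…

151.24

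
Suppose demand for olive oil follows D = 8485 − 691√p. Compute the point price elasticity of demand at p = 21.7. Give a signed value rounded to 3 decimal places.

-0.306

dD/dp = −691/(2√p) = -74.1683. At p = 21.7, D = 5266.1.
Ed = (dD/dp)·(p/D) = (-74.1683) × (21.7/5266.1) = -0.30562…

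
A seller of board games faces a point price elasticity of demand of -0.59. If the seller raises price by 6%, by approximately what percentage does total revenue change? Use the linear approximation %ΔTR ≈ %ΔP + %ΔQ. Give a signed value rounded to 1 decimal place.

+2.5%

%ΔQ ≈ Ed × %ΔP = (-0.59) × (+6%) = -3.5400%
%ΔTR ≈ %ΔP + %ΔQ = (+6%) + (-3.5400%) = +2.4600%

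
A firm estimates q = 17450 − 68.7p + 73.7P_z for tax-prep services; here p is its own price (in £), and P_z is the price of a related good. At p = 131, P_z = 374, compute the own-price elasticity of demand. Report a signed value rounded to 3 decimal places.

At the given values, q = 17450 − 68.7(131) + 73.7(374) = 36014.1.
∂q/∂p = −68.7.
E = (-68.7) × (131/36014.1) = -0.24989…

-0.250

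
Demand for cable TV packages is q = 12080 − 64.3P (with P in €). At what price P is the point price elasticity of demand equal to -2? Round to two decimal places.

125.25

Ed = −64.3P/(12080 − 64.3P). Set this equal to -2:
64.3P = 2·(12080 − 64.3P) ⇒ 64.3P(1 + 2) = 2·12080
P = 2·12080 / (64.3·3) = 125.2462…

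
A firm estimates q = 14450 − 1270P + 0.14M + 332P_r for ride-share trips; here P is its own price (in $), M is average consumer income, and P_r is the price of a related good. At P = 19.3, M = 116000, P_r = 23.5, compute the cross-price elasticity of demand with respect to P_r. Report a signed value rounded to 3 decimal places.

0.558

At the given values, q = 14450 − 1270(19.3) + 0.14(116000) + 332(23.5) = 13981.
∂q/∂P_r = 332.
E = (332) × (23.5/13981) = 0.55804…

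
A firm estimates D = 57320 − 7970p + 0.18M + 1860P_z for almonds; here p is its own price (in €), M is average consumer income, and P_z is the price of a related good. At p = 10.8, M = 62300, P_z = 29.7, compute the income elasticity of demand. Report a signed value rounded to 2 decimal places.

0.30

At the given values, D = 57320 − 7970(10.8) + 0.18(62300) + 1860(29.7) = 37700.
∂D/∂M = 0.18.
E = (0.18) × (62300/37700) = 0.2974…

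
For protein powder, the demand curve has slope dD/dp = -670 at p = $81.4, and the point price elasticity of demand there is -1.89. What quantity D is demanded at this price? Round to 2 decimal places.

28856.08

Ed = (dD/dp)·(p/D) ⇒ D = (dD/dp)·p/Ed = (-670)·81.4/(-1.89) = 28856.0846…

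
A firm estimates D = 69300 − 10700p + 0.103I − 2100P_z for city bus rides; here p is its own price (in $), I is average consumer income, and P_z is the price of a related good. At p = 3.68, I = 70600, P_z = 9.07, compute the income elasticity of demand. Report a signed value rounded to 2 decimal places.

0.40

At the given values, D = 69300 − 10700(3.68) + 0.103(70600) − 2100(9.07) = 18148.8.
∂D/∂I = 0.103.
E = (0.103) × (70600/18148.8) = 0.4006…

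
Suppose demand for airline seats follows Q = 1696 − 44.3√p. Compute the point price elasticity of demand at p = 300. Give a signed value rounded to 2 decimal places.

-0.41

dQ/dp = −44.3/(2√p) = -1.27883. At p = 300, Q = 928.701.
Ed = (dQ/dp)·(p/Q) = (-1.27883) × (300/928.701) = -0.4131…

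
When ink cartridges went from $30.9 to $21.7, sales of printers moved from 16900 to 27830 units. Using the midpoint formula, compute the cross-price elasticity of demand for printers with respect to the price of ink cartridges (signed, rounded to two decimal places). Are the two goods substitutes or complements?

-1.40; complements

%ΔQ_{printers} = (27830 − 16900)/avg = 10930/22365 = 0.488710…
%ΔP_{ink cartridges} = (21.7 − 30.9)/avg = -9.2/26.3 = -0.349809…
E_cross = (10930/22365) / (-9.2/26.3) = -1.3970…
E_cross < 0 ⇒ the goods are complements.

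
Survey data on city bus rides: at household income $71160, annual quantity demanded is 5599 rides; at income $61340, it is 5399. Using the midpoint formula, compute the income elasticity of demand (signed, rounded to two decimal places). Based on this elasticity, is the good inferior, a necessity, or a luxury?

0.25; necessity

%ΔQ = (5399 − 5599)/[( 5599 + 5399)/2] = -200/5499 = -0.036370…
%ΔIncome = (61340 − 71160)/[( 71160 + 61340)/2] = -9820/66250 = -0.148226…
E_income = (-200/5499) / (-9820/66250) = 0.2453…
0 < E_income < 1 ⇒ normal good, necessity.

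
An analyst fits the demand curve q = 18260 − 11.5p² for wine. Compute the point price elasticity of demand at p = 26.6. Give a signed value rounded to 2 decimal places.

dq/dp = −2·11.5·p = -611.8. At p = 26.6, q = 10123.06.
Ed = (dq/dp)·(p/q) = (-611.8) × (26.6/10123.06) = -1.6076…

-1.61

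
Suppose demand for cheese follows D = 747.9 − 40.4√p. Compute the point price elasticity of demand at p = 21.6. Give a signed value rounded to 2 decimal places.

dD/dp = −40.4/(2√p) = -4.34635. At p = 21.6, D = 560.138.
Ed = (dD/dp)·(p/D) = (-4.34635) × (21.6/560.138) = -0.1676…

-0.17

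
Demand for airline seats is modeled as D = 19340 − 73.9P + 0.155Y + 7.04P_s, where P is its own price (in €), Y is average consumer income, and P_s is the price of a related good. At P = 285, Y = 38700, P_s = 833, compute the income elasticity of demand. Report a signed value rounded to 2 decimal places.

At the given values, D = 19340 − 73.9(285) + 0.155(38700) + 7.04(833) = 10141.32.
∂D/∂Y = 0.155.
E = (0.155) × (38700/10141.32) = 0.5914…

0.59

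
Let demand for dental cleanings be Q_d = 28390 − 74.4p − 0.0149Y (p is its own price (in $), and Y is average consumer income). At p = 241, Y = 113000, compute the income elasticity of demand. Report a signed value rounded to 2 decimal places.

-0.19

At the given values, Q_d = 28390 − 74.4(241) − 0.0149(113000) = 8775.9.
∂Q_d/∂Y = -0.0149.
E = (-0.0149) × (113000/8775.9) = -0.1918…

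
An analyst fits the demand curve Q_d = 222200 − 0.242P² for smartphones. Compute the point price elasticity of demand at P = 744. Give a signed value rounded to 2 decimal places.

-3.04

dQ_d/dP = −2·0.242·P = -360.096. At P = 744, Q_d = 88244.288.
Ed = (dQ_d/dP)·(P/Q_d) = (-360.096) × (744/88244.288) = -3.0360…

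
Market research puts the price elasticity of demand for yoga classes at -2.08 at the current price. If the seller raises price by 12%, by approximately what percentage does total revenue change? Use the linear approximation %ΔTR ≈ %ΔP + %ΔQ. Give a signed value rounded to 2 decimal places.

%ΔQ ≈ Ed × %ΔP = (-2.08) × (+12%) = -24.9600%
%ΔTR ≈ %ΔP + %ΔQ = (+12%) + (-24.9600%) = -12.9600%

-12.96%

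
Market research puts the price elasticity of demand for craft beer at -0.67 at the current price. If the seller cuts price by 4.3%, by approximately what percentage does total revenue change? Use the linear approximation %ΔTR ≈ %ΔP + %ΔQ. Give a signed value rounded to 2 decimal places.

%ΔQ ≈ Ed × %ΔP = (-0.67) × (-4.3%) = +2.8810%
%ΔTR ≈ %ΔP + %ΔQ = (-4.3%) + (+2.8810%) = -1.4190%

-1.42%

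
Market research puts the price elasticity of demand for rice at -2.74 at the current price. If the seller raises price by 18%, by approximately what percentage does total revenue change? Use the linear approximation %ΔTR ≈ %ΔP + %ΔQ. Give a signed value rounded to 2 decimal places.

-31.32%

%ΔQ ≈ Ed × %ΔP = (-2.74) × (+18%) = -49.3200%
%ΔTR ≈ %ΔP + %ΔQ = (+18%) + (-49.3200%) = -31.3200%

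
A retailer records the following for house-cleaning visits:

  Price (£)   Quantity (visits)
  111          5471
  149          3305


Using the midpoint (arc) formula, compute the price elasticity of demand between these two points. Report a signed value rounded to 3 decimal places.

%ΔQ = (3305 − 5471) / [(5471 + 3305)/2] = -2166/4388 = -0.493618…
%ΔP = (149 − 111) / [(111 + 149)/2] = 38/130 = 0.292307…
Arc Ed = %ΔQ / %ΔP = (-2166/4388) / (38/130) = -1.68869…

-1.689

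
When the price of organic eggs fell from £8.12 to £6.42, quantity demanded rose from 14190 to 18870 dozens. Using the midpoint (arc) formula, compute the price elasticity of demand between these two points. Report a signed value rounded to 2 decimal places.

-1.21

%ΔQ = (18870 − 14190) / [(14190 + 18870)/2] = 4680/16530 = 0.283121…
%ΔP = (6.42 − 8.12) / [(8.12 + 6.42)/2] = -1.7/7.27 = -0.233837…
Arc Ed = %ΔQ / %ΔP = (4680/16530) / (-1.7/7.27) = -1.2107…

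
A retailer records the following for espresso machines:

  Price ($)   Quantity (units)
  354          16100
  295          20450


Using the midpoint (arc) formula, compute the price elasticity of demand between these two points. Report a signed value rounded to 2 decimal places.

-1.31

%ΔQ = (20450 − 16100) / [(16100 + 20450)/2] = 4350/18275 = 0.238030…
%ΔP = (295 − 354) / [(354 + 295)/2] = -59/324.5 = -0.181818…
Arc Ed = %ΔQ / %ΔP = (4350/18275) / (-59/324.5) = -1.3091…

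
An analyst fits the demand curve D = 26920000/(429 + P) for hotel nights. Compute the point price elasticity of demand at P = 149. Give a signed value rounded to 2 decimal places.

dD/dP = −26920000/(429 + P)² = -80.5785. At P = 149, D = 46574.4.
Ed = (dD/dP)·(P/D) = (-80.5785) × (149/46574.4) = -0.2577…

-0.26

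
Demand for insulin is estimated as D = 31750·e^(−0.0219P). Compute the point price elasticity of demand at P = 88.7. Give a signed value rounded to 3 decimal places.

dD/dP = −0.0219·D = -99.6685. At P = 88.7, D = 4551.07.
Ed = (dD/dP)·(P/D) = (-99.6685) × (88.7/4551.07) = -1.94253

-1.943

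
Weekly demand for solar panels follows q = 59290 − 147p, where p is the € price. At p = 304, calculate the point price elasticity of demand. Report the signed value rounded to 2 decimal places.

-3.06

dq/dp = −147. At p = 304, q = 59290 − 147(304) = 14602.
Ed = (dq/dp)·(p/q) = −147 × (304/14602) = -3.0604…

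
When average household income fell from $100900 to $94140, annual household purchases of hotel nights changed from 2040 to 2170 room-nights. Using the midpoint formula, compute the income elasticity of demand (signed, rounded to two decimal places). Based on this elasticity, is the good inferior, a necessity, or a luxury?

-0.89; inferior

%ΔQ = (2170 − 2040)/[( 2040 + 2170)/2] = 130/2105 = 0.061757…
%ΔIncome = (94140 − 100900)/[( 100900 + 94140)/2] = -6760/97520 = -0.069319…
E_income = (130/2105) / (-6760/97520) = -0.8909…
E_income < 0 ⇒ inferior good.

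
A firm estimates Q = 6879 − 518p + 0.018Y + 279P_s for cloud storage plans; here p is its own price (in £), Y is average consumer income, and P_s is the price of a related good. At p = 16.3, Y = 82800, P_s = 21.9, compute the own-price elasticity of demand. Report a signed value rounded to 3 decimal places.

-1.399

At the given values, Q = 6879 − 518(16.3) + 0.018(82800) + 279(21.9) = 6036.1.
∂Q/∂p = −518.
E = (-518) × (16.3/6036.1) = -1.39881…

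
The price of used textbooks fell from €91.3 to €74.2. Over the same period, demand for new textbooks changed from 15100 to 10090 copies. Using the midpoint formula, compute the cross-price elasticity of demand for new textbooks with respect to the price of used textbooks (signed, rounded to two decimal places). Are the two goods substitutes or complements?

1.92; substitutes

%ΔQ_{new textbooks} = (10090 − 15100)/avg = -5010/12595 = -0.397776…
%ΔP_{used textbooks} = (74.2 − 91.3)/avg = -17.1/82.75 = -0.206646…
E_cross = (-5010/12595) / (-17.1/82.75) = 1.9249…
E_cross > 0 ⇒ the goods are substitutes.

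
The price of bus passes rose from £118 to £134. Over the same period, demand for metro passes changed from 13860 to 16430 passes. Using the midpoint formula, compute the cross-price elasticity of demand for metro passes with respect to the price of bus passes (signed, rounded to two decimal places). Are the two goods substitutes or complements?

%ΔQ_{metro passes} = (16430 − 13860)/avg = 2570/15145 = 0.169692…
%ΔP_{bus passes} = (134 − 118)/avg = 16/126 = 0.126984…
E_cross = (2570/15145) / (16/126) = 1.3363…
E_cross > 0 ⇒ the goods are substitutes.

1.34; substitutes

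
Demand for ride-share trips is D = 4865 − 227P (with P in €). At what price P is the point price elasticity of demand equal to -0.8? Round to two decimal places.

Ed = −227P/(4865 − 227P). Set this equal to -0.8:
227P = 0.8·(4865 − 227P) ⇒ 227P(1 + 0.8) = 0.8·4865
P = 0.8·4865 / (227·1.8) = 9.5252…

9.53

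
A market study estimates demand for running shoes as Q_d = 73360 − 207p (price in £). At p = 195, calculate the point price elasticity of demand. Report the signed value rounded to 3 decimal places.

dQ_d/dp = −207. At p = 195, Q_d = 73360 − 207(195) = 32995.
Ed = (dQ_d/dp)·(p/Q_d) = −207 × (195/32995) = -1.22336…

-1.223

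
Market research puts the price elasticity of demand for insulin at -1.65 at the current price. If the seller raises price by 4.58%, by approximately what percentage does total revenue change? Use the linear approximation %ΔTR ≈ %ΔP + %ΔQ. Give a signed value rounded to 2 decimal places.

-2.98%

%ΔQ ≈ Ed × %ΔP = (-1.65) × (+4.58%) = -7.5570%
%ΔTR ≈ %ΔP + %ΔQ = (+4.58%) + (-7.5570%) = -2.9770%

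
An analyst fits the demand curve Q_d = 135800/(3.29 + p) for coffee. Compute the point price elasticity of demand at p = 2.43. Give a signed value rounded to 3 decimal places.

dQ_d/dp = −135800/(3.29 + p)² = -4150.57. At p = 2.43, Q_d = 23741.3.
Ed = (dQ_d/dp)·(p/Q_d) = (-4150.57) × (2.43/23741.3) = -0.42482…

-0.425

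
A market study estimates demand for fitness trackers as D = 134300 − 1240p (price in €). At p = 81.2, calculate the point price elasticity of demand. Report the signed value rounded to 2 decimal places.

-3.00

dD/dp = −1240. At p = 81.2, D = 134300 − 1240(81.2) = 33612.
Ed = (dD/dp)·(p/D) = −1240 × (81.2/33612) = -2.9955…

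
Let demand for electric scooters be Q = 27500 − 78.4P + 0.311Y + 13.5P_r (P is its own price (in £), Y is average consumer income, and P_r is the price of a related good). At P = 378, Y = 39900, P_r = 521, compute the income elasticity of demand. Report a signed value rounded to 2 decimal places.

0.72

At the given values, Q = 27500 − 78.4(378) + 0.311(39900) + 13.5(521) = 17307.2.
∂Q/∂Y = 0.311.
E = (0.311) × (39900/17307.2) = 0.7169…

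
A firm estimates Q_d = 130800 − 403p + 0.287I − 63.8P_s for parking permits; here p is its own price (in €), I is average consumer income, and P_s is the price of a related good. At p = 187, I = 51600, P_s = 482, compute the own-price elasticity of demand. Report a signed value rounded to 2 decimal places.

-1.91

At the given values, Q_d = 130800 − 403(187) + 0.287(51600) − 63.8(482) = 39496.6.
∂Q_d/∂p = −403.
E = (-403) × (187/39496.6) = -1.9080…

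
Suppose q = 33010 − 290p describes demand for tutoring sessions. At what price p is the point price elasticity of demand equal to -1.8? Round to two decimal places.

73.17

Ed = −290p/(33010 − 290p). Set this equal to -1.8:
290p = 1.8·(33010 − 290p) ⇒ 290p(1 + 1.8) = 1.8·33010
p = 1.8·33010 / (290·2.8) = 73.1748…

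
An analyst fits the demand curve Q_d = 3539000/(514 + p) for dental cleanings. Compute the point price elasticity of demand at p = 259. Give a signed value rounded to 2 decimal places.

dQ_d/dp = −3539000/(514 + p)² = -5.92273. At p = 259, Q_d = 4578.27.
Ed = (dQ_d/dp)·(p/Q_d) = (-5.92273) × (259/4578.27) = -0.3350…

-0.34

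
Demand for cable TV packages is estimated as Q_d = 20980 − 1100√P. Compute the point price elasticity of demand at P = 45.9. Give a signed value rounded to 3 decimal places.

-0.275

dQ_d/dP = −1100/(2√P) = -81.1814. At P = 45.9, Q_d = 13527.6.
Ed = (dQ_d/dP)·(P/Q_d) = (-81.1814) × (45.9/13527.6) = -0.27545…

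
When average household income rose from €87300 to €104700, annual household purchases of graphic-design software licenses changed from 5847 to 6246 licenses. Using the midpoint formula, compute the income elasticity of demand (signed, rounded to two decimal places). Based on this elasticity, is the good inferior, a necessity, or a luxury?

0.36; necessity

%ΔQ = (6246 − 5847)/[( 5847 + 6246)/2] = 399/6046.5 = 0.065988…
%ΔIncome = (104700 − 87300)/[( 87300 + 104700)/2] = 17400/96000 = 0.18125
E_income = (399/6046.5) / (17400/96000) = 0.3640…
0 < E_income < 1 ⇒ normal good, necessity.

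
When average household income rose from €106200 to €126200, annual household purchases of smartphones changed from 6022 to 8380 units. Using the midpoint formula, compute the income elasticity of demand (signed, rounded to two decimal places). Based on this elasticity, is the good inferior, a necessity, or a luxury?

1.90; luxury

%ΔQ = (8380 − 6022)/[( 6022 + 8380)/2] = 2358/7201 = 0.327454…
%ΔIncome = (126200 − 106200)/[( 106200 + 126200)/2] = 20000/116200 = 0.172117…
E_income = (2358/7201) / (20000/116200) = 1.9025…
E_income > 1 ⇒ normal good, luxury.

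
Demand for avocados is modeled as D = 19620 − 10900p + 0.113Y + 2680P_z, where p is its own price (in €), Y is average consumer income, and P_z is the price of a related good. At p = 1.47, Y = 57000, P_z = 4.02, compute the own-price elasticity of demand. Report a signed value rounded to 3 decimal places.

-0.770

At the given values, D = 19620 − 10900(1.47) + 0.113(57000) + 2680(4.02) = 20811.6.
∂D/∂p = −10900.
E = (-10900) × (1.47/20811.6) = -0.76990…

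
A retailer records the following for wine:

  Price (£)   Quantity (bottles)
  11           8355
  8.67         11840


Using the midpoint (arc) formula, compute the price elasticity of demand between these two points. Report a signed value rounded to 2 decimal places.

-1.46

%ΔQ = (11840 − 8355) / [(8355 + 11840)/2] = 3485/10097.5 = 0.345134…
%ΔP = (8.67 − 11) / [(11 + 8.67)/2] = -2.33/9.835 = -0.236908…
Arc Ed = %ΔQ / %ΔP = (3485/10097.5) / (-2.33/9.835) = -1.4568…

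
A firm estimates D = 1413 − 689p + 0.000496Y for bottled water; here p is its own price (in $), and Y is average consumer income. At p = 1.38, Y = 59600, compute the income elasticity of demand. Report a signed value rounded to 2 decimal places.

At the given values, D = 1413 − 689(1.38) + 0.000496(59600) = 491.7416.
∂D/∂Y = 0.000496.
E = (0.000496) × (59600/491.7416) = 0.0601…

0.06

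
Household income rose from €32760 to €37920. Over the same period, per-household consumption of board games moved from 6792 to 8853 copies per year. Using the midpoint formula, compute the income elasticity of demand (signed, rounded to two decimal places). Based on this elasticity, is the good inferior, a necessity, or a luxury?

%ΔQ = (8853 − 6792)/[( 6792 + 8853)/2] = 2061/7822.5 = 0.263470…
%ΔIncome = (37920 − 32760)/[( 32760 + 37920)/2] = 5160/35340 = 0.146010…
E_income = (2061/7822.5) / (5160/35340) = 1.8044…
E_income > 1 ⇒ normal good, luxury.

1.80; luxury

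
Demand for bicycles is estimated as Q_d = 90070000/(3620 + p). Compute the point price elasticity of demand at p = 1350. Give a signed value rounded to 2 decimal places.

-0.27

dQ_d/dp = −90070000/(3620 + p)² = -3.64643. At p = 1350, Q_d = 18122.7.
Ed = (dQ_d/dp)·(p/Q_d) = (-3.64643) × (1350/18122.7) = -0.2716…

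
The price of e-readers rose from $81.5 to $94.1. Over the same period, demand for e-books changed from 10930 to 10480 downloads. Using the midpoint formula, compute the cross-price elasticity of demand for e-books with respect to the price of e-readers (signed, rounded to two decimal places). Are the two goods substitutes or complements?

%ΔQ_{e-books} = (10480 − 10930)/avg = -450/10705 = -0.042036…
%ΔP_{e-readers} = (94.1 − 81.5)/avg = 12.6/87.8 = 0.143507…
E_cross = (-450/10705) / (12.6/87.8) = -0.2929…
E_cross < 0 ⇒ the goods are complements.

-0.29; complements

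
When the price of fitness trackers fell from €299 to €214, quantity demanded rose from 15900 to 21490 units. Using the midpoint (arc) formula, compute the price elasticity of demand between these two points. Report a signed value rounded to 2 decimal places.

-0.90

%ΔQ = (21490 − 15900) / [(15900 + 21490)/2] = 5590/18695 = 0.299010…
%ΔP = (214 − 299) / [(299 + 214)/2] = -85/256.5 = -0.331384…
Arc Ed = %ΔQ / %ΔP = (5590/18695) / (-85/256.5) = -0.9023…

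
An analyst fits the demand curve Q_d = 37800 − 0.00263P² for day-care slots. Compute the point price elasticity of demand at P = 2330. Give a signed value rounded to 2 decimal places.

-1.21

dQ_d/dP = −2·0.00263·P = -12.2558. At P = 2330, Q_d = 23521.993.
Ed = (dQ_d/dP)·(P/Q_d) = (-12.2558) × (2330/23521.993) = -1.2140…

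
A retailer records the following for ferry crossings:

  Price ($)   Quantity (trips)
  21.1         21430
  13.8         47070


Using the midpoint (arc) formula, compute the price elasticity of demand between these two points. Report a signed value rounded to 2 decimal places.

-1.79

%ΔQ = (47070 − 21430) / [(21430 + 47070)/2] = 25640/34250 = 0.748613…
%ΔP = (13.8 − 21.1) / [(21.1 + 13.8)/2] = -7.3/17.45 = -0.418338…
Arc Ed = %ΔQ / %ΔP = (25640/34250) / (-7.3/17.45) = -1.7894…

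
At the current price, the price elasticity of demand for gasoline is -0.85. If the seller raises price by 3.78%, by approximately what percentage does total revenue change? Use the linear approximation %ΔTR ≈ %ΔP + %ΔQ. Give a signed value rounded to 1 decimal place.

+0.6%

%ΔQ ≈ Ed × %ΔP = (-0.85) × (+3.78%) = -3.2130%
%ΔTR ≈ %ΔP + %ΔQ = (+3.78%) + (-3.2130%) = +0.5670%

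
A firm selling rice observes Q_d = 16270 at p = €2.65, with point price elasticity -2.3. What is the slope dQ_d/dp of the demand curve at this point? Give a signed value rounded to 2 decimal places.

-14121.13

Ed = (dQ_d/dp)·(p/Q_d) ⇒ dQ_d/dp = Ed·Q_d/p = (-2.3)·16270/2.65 = -14121.1320…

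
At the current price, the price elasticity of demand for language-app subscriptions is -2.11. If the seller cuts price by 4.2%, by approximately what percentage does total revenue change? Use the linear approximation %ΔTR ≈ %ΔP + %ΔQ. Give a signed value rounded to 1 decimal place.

+4.7%

%ΔQ ≈ Ed × %ΔP = (-2.11) × (-4.2%) = +8.8620%
%ΔTR ≈ %ΔP + %ΔQ = (-4.2%) + (+8.8620%) = +4.6620%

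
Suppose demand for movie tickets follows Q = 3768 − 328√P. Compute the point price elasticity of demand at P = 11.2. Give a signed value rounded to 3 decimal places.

-0.206

dQ/dP = −328/(2√P) = -49.0044. At P = 11.2, Q = 2670.3.
Ed = (dQ/dP)·(P/Q) = (-49.0044) × (11.2/2670.3) = -0.20553…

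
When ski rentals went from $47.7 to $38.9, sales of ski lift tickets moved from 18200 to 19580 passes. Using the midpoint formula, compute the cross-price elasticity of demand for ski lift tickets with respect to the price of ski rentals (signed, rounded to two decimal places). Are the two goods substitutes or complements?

-0.36; complements

%ΔQ_{ski lift tickets} = (19580 − 18200)/avg = 1380/18890 = 0.073054…
%ΔP_{ski rentals} = (38.9 − 47.7)/avg = -8.8/43.3 = -0.203233…
E_cross = (1380/18890) / (-8.8/43.3) = -0.3594…
E_cross < 0 ⇒ the goods are complements.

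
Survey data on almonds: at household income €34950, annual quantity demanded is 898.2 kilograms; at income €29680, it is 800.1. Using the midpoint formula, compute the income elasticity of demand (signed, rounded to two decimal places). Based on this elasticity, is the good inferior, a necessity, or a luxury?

%ΔQ = (800.1 − 898.2)/[( 898.2 + 800.1)/2] = -98.1/849.15 = -0.115527…
%ΔIncome = (29680 − 34950)/[( 34950 + 29680)/2] = -5270/32315 = -0.163082…
E_income = (-98.1/849.15) / (-5270/32315) = 0.7083…
0 < E_income < 1 ⇒ normal good, necessity.

0.71; necessity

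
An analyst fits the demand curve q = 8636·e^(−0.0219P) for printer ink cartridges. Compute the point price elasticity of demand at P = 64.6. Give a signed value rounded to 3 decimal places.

-1.415

dq/dP = −0.0219·q = -45.9561. At P = 64.6, q = 2098.45.
Ed = (dq/dP)·(P/q) = (-45.9561) × (64.6/2098.45) = -1.41474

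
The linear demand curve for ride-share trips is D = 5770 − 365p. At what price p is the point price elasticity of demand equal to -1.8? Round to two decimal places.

10.16

Ed = −365p/(5770 − 365p). Set this equal to -1.8:
365p = 1.8·(5770 − 365p) ⇒ 365p(1 + 1.8) = 1.8·5770
p = 1.8·5770 / (365·2.8) = 10.1624…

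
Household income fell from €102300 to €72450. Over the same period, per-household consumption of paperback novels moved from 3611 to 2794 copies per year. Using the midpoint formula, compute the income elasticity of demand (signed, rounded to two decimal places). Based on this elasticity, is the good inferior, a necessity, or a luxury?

0.75; necessity

%ΔQ = (2794 − 3611)/[( 3611 + 2794)/2] = -817/3202.5 = -0.255113…
%ΔIncome = (72450 − 102300)/[( 102300 + 72450)/2] = -29850/87375 = -0.341630…
E_income = (-817/3202.5) / (-29850/87375) = 0.7467…
0 < E_income < 1 ⇒ normal good, necessity.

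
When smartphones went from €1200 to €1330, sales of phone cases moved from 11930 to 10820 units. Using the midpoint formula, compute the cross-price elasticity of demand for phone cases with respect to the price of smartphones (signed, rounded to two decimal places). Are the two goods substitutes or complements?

-0.95; complements

%ΔQ_{phone cases} = (10820 − 11930)/avg = -1110/11375 = -0.097582…
%ΔP_{smartphones} = (1330 − 1200)/avg = 130/1265 = 0.102766…
E_cross = (-1110/11375) / (130/1265) = -0.9495…
E_cross < 0 ⇒ the goods are complements.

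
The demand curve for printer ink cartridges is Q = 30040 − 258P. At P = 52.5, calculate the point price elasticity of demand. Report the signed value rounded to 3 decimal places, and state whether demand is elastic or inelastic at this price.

-0.821; inelastic

dQ/dP = −258. At P = 52.5, Q = 30040 − 258(52.5) = 16495.
Ed = (dQ/dP)·(P/Q) = −258 × (52.5/16495) = -0.82115…
|Ed| = 0.821 < 1, so demand is inelastic.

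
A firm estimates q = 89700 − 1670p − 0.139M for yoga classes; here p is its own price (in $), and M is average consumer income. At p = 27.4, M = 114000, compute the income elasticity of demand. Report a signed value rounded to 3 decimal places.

At the given values, q = 89700 − 1670(27.4) − 0.139(114000) = 28096.
∂q/∂M = -0.139.
E = (-0.139) × (114000/28096) = -0.56399…

-0.564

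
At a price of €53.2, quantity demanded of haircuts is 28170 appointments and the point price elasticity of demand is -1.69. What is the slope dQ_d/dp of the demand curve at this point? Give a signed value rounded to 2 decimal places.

Ed = (dQ_d/dp)·(p/Q_d) ⇒ dQ_d/dp = Ed·Q_d/p = (-1.69)·28170/53.2 = -894.8740…

-894.87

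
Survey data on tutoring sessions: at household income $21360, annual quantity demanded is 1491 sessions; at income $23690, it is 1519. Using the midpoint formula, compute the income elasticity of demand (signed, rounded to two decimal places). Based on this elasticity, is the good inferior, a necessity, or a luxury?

%ΔQ = (1519 − 1491)/[( 1491 + 1519)/2] = 28/1505 = 0.018604…
%ΔIncome = (23690 − 21360)/[( 21360 + 23690)/2] = 2330/22525 = 0.103440…
E_income = (28/1505) / (2330/22525) = 0.1798…
0 < E_income < 1 ⇒ normal good, necessity.

0.18; necessity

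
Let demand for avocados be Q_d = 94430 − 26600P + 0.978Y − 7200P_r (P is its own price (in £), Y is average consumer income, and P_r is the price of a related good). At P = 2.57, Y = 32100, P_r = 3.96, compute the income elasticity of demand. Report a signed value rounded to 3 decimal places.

1.084

At the given values, Q_d = 94430 − 26600(2.57) + 0.978(32100) − 7200(3.96) = 28949.8.
∂Q_d/∂Y = 0.978.
E = (0.978) × (32100/28949.8) = 1.08442…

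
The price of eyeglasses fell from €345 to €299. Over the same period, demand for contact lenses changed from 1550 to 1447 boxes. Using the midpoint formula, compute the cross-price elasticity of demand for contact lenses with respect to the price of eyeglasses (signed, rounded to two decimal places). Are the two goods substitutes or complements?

%ΔQ_{contact lenses} = (1447 − 1550)/avg = -103/1498.5 = -0.068735…
%ΔP_{eyeglasses} = (299 − 345)/avg = -46/322 = -0.142857…
E_cross = (-103/1498.5) / (-46/322) = 0.4811…
E_cross > 0 ⇒ the goods are substitutes.

0.48; substitutes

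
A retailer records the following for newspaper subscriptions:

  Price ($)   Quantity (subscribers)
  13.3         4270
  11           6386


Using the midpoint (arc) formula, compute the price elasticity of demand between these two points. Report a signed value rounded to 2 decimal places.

-2.10

%ΔQ = (6386 − 4270) / [(4270 + 6386)/2] = 2116/5328 = 0.397147…
%ΔP = (11 − 13.3) / [(13.3 + 11)/2] = -2.3/12.15 = -0.189300…
Arc Ed = %ΔQ / %ΔP = (2116/5328) / (-2.3/12.15) = -2.0979…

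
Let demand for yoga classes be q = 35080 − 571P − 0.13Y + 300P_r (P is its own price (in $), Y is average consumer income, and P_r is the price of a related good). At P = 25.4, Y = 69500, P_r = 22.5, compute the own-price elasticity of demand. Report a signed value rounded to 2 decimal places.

-0.79

At the given values, q = 35080 − 571(25.4) − 0.13(69500) + 300(22.5) = 18291.6.
∂q/∂P = −571.
E = (-571) × (25.4/18291.6) = -0.7928…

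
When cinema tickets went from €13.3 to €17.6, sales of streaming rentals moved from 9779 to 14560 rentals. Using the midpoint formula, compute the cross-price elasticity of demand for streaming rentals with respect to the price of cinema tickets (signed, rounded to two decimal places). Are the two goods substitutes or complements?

1.41; substitutes

%ΔQ_{streaming rentals} = (14560 − 9779)/avg = 4781/12169.5 = 0.392867…
%ΔP_{cinema tickets} = (17.6 − 13.3)/avg = 4.3/15.45 = 0.278317…
E_cross = (4781/12169.5) / (4.3/15.45) = 1.4115…
E_cross > 0 ⇒ the goods are substitutes.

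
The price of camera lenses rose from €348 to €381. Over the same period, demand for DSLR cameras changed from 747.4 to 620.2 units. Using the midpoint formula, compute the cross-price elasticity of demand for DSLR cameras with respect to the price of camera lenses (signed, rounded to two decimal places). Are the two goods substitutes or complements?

-2.05; complements

%ΔQ_{DSLR cameras} = (620.2 − 747.4)/avg = -127.2/683.8 = -0.186019…
%ΔP_{camera lenses} = (381 − 348)/avg = 33/364.5 = 0.090534…
E_cross = (-127.2/683.8) / (33/364.5) = -2.0546…
E_cross < 0 ⇒ the goods are complements.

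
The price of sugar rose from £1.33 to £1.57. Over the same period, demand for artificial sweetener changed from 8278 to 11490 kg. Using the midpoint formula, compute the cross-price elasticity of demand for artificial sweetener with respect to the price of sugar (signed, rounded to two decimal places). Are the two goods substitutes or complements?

1.96; substitutes

%ΔQ_{artificial sweetener} = (11490 − 8278)/avg = 3212/9884 = 0.324969…
%ΔP_{sugar} = (1.57 − 1.33)/avg = 0.24/1.45 = 0.165517…
E_cross = (3212/9884) / (0.24/1.45) = 1.9633…
E_cross > 0 ⇒ the goods are substitutes.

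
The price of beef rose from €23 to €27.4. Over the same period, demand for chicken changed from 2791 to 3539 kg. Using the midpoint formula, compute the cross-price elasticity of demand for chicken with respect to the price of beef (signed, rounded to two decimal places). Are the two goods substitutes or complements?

1.35; substitutes

%ΔQ_{chicken} = (3539 − 2791)/avg = 748/3165 = 0.236334…
%ΔP_{beef} = (27.4 − 23)/avg = 4.4/25.2 = 0.174603…
E_cross = (748/3165) / (4.4/25.2) = 1.3535…
E_cross > 0 ⇒ the goods are substitutes.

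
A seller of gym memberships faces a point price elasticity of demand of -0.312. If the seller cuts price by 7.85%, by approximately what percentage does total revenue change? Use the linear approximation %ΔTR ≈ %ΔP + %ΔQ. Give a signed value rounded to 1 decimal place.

%ΔQ ≈ Ed × %ΔP = (-0.312) × (-7.85%) = +2.4492%
%ΔTR ≈ %ΔP + %ΔQ = (-7.85%) + (+2.4492%) = -5.4008%

-5.4%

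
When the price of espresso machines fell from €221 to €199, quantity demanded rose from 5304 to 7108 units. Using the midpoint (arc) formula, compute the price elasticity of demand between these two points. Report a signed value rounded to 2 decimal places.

-2.77

%ΔQ = (7108 − 5304) / [(5304 + 7108)/2] = 1804/6206 = 0.290686…
%ΔP = (199 − 221) / [(221 + 199)/2] = -22/210 = -0.104761…
Arc Ed = %ΔQ / %ΔP = (1804/6206) / (-22/210) = -2.7747…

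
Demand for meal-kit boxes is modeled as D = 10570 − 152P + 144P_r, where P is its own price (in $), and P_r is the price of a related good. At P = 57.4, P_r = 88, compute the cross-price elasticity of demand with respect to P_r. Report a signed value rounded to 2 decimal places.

At the given values, D = 10570 − 152(57.4) + 144(88) = 14517.2.
∂D/∂P_r = 144.
E = (144) × (88/14517.2) = 0.8728…

0.87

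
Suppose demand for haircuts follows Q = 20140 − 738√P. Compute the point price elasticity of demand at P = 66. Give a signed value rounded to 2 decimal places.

-0.21

dQ/dP = −738/(2√P) = -45.4208. At P = 66, Q = 14144.5.
Ed = (dQ/dP)·(P/Q) = (-45.4208) × (66/14144.5) = -0.2119…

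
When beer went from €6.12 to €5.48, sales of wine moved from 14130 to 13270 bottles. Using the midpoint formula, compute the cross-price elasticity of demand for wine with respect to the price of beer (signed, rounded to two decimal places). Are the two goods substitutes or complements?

0.57; substitutes

%ΔQ_{wine} = (13270 − 14130)/avg = -860/13700 = -0.062773…
%ΔP_{beer} = (5.48 − 6.12)/avg = -0.64/5.8 = -0.110344…
E_cross = (-860/13700) / (-0.64/5.8) = 0.5688…
E_cross > 0 ⇒ the goods are substitutes.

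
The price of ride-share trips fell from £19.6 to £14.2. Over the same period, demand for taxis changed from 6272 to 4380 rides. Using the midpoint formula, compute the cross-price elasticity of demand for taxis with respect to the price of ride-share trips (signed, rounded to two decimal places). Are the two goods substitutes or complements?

1.11; substitutes

%ΔQ_{taxis} = (4380 − 6272)/avg = -1892/5326 = -0.355238…
%ΔP_{ride-share trips} = (14.2 − 19.6)/avg = -5.4/16.9 = -0.319526…
E_cross = (-1892/5326) / (-5.4/16.9) = 1.1117…
E_cross > 0 ⇒ the goods are substitutes.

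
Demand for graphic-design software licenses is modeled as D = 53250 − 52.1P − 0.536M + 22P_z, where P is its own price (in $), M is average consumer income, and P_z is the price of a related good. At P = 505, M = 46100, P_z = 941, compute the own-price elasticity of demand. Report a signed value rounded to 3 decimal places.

-1.147

At the given values, D = 53250 − 52.1(505) − 0.536(46100) + 22(941) = 22931.9.
∂D/∂P = −52.1.
E = (-52.1) × (505/22931.9) = -1.14733…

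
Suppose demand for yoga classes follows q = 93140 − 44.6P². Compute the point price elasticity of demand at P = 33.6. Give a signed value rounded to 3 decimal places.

-2.354

dq/dP = −2·44.6·P = -2997.12. At P = 33.6, q = 42788.384.
Ed = (dq/dP)·(P/q) = (-2997.12) × (33.6/42788.384) = -2.35351…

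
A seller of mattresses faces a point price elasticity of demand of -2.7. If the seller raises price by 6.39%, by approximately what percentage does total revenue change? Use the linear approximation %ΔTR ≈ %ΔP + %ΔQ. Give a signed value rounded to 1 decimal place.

-10.9%

%ΔQ ≈ Ed × %ΔP = (-2.7) × (+6.39%) = -17.2530%
%ΔTR ≈ %ΔP + %ΔQ = (+6.39%) + (-17.2530%) = -10.8630%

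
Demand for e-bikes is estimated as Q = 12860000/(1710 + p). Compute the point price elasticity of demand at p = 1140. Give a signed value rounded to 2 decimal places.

dQ/dp = −12860000/(1710 + p)² = -1.58326. At p = 1140, Q = 4512.28.
Ed = (dQ/dp)·(p/Q) = (-1.58326) × (1140/4512.28) = -0.4

-0.40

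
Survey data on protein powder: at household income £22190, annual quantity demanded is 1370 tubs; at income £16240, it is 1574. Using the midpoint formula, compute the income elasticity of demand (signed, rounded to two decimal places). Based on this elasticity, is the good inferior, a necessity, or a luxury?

-0.45; inferior

%ΔQ = (1574 − 1370)/[( 1370 + 1574)/2] = 204/1472 = 0.138586…
%ΔIncome = (16240 − 22190)/[( 22190 + 16240)/2] = -5950/19215 = -0.309653…
E_income = (204/1472) / (-5950/19215) = -0.4475…
E_income < 0 ⇒ inferior good.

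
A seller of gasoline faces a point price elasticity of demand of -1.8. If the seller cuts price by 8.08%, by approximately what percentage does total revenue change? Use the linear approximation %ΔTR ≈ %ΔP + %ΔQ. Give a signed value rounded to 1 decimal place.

%ΔQ ≈ Ed × %ΔP = (-1.8) × (-8.08%) = +14.5440%
%ΔTR ≈ %ΔP + %ΔQ = (-8.08%) + (+14.5440%) = +6.4640%

+6.5%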